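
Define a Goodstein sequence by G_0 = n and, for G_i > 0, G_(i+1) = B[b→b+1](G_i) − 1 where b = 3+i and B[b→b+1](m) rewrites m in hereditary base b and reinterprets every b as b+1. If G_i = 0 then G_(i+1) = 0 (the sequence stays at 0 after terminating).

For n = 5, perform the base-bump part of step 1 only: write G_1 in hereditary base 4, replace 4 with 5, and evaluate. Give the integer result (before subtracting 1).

6

step 0: 5 = 3 + 2; sub 4 for 3: 4 + 2; = 6; G_1 = 6−1 = 5
step 1: 5 = 4 + 1; sub 5 for 4: 5 + 1; = 6; G_2 = 6−1 = 5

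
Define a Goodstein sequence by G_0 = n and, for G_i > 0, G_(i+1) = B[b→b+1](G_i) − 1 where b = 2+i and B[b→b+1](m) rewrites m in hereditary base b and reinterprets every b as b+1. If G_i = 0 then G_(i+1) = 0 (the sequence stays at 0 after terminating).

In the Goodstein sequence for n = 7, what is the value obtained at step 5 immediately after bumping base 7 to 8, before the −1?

base 2: 7 = 2^2 + 2 + 1; at 3: 3^3 + 3 + 1 = 31; next = 30
base 3: 30 = 3^3 + 3; at 4: 4^4 + 4 = 260; next = 259
base 4: 259 = 4^4 + 3; at 5: 5^5 + 3 = 3128; next = 3127
base 5: 3127 = 5^5 + 2; at 6: 6^6 + 2 = 46658; next = 46657
base 6: 46657 = 6^6 + 1; at 7: 7^7 + 1 = 823544; next = 823543

16777216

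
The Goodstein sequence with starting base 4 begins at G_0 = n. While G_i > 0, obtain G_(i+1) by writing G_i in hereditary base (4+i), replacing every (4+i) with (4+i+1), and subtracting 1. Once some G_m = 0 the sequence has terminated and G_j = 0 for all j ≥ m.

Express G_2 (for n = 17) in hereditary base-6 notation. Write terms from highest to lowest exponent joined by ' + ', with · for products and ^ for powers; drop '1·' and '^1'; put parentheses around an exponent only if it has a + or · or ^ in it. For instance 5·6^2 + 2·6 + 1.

(0) 17|_4 = 4^2 + 1 ↦ 5^2 + 1|_5 = 26 ⇒ 25
(1) 25|_5 = 5^2 ↦ 6^2|_6 = 36 ⇒ 35
(2) 35|_6 = 5·6 + 5 ↦ 5·7 + 5|_7 = 40 ⇒ 39

5·6 + 5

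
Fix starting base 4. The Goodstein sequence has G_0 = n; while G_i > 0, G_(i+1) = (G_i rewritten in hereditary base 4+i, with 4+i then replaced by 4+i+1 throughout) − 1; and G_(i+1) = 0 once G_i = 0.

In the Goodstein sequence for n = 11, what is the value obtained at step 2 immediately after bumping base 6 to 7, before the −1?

[0] 11 ≡ 2·4 + 3 (base 4). Lift 5: 13. −1: 12.
[1] 12 ≡ 2·5 + 2 (base 5). Lift 6: 14. −1: 13.

15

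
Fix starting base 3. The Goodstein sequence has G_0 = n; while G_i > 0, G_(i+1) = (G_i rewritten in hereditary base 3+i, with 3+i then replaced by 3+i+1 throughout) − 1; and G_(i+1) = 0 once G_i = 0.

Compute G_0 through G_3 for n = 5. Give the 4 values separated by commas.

5, 5, 5, 5

[0] 5 ≡ 3 + 2 (base 3). Lift 4: 6. −1: 5.
[1] 5 ≡ 4 + 1 (base 4). Lift 5: 6. −1: 5.
[2] 5 ≡ 5 (base 5). Lift 6: 6. −1: 5.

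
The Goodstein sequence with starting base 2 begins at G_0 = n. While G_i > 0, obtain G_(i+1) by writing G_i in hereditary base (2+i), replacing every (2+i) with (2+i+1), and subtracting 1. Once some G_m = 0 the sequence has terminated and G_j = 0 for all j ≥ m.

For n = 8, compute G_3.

6310

(0) 8|_2 = 2^(2 + 1) ↦ 3^(3 + 1)|_3 = 81 ⇒ 80
(1) 80|_3 = 2·3^3 + 2·3^2 + 2·3 + 2 ↦ 2·4^4 + 2·4^2 + 2·4 + 2|_4 = 554 ⇒ 553
(2) 553|_4 = 2·4^4 + 2·4^2 + 2·4 + 1 ↦ 2·5^5 + 2·5^2 + 2·5 + 1|_5 = 6311 ⇒ 6310
(3) 6310|_5 = 2·5^5 + 2·5^2 + 2·5 ↦ 2·6^6 + 2·6^2 + 2·6|_6 = 93396 ⇒ 93395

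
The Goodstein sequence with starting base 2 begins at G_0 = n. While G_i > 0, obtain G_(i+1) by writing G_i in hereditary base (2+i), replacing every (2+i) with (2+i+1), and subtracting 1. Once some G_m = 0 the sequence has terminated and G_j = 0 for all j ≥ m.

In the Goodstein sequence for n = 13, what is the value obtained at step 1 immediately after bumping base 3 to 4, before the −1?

1280

G_0 = 13. HB_2(13) = 2^(2 + 1) + 2^2 + 1. Bump = 109. G_1 = 108.
G_1 = 108. HB_3(108) = 3^(3 + 1) + 3^3. Bump = 1280. G_2 = 1279.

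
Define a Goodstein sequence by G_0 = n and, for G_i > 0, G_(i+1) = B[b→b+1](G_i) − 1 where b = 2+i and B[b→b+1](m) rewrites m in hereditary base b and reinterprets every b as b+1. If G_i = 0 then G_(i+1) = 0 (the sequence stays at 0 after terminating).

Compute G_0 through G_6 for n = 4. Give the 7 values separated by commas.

base 2: 4 = 2^2; at 3: 3^3 = 27; next = 26
base 3: 26 = 2·3^2 + 2·3 + 2; at 4: 2·4^2 + 2·4 + 2 = 42; next = 41
base 4: 41 = 2·4^2 + 2·4 + 1; at 5: 2·5^2 + 2·5 + 1 = 61; next = 60
base 5: 60 = 2·5^2 + 2·5; at 6: 2·6^2 + 2·6 = 84; next = 83
base 6: 83 = 2·6^2 + 6 + 5; at 7: 2·7^2 + 7 + 5 = 110; next = 109
base 7: 109 = 2·7^2 + 7 + 4; at 8: 2·8^2 + 8 + 4 = 140; next = 139

4, 26, 41, 60, 83, 109, 139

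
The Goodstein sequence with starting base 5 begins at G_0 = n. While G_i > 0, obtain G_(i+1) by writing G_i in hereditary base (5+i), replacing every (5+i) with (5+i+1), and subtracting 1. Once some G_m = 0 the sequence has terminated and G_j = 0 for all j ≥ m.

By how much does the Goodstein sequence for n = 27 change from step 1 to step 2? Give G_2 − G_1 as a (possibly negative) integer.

12

i=0: 27 = 5^2 + 2 (b=5); 5→6: 6^2 + 2 = 38; 38−1 = 37
i=1: 37 = 6^2 + 1 (b=6); 6→7: 7^2 + 1 = 50; 50−1 = 49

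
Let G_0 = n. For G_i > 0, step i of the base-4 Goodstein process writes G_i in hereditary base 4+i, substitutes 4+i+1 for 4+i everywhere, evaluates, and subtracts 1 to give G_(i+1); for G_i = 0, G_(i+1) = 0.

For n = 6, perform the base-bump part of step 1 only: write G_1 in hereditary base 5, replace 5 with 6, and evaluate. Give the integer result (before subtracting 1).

7

(0) 6|_4 = 4 + 2 ↦ 5 + 2|_5 = 7 ⇒ 6
(1) 6|_5 = 5 + 1 ↦ 6 + 1|_6 = 7 ⇒ 6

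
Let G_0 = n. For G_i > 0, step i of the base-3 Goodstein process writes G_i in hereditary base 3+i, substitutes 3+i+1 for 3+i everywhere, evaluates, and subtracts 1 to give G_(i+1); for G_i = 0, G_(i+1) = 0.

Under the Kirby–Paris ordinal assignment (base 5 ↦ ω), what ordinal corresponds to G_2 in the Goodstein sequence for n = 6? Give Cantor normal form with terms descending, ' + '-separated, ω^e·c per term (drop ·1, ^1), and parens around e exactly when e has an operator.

ω + 2

(0) 6|_3 = 2·3 ↦ 2·4|_4 = 8 ⇒ 7
(1) 7|_4 = 4 + 3 ↦ 5 + 3|_5 = 8 ⇒ 7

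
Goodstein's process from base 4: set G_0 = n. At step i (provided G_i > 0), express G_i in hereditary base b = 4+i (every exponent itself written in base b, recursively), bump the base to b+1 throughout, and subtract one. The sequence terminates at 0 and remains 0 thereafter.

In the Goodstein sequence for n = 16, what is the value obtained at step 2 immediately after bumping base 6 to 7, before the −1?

31

G_0 = 16. HB_4(16) = 4^2. Bump = 25. G_1 = 24.
G_1 = 24. HB_5(24) = 4·5 + 4. Bump = 28. G_2 = 27.
G_2 = 27. HB_6(27) = 4·6 + 3. Bump = 31. G_3 = 30.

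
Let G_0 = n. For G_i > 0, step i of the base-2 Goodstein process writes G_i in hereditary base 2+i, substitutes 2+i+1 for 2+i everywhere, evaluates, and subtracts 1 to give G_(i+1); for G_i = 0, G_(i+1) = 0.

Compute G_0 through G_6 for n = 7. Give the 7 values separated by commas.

step 0: 7 = 2^2 + 2 + 1; sub 3 for 2: 3^3 + 3 + 1; = 31; G_1 = 31−1 = 30
step 1: 30 = 3^3 + 3; sub 4 for 3: 4^4 + 4; = 260; G_2 = 260−1 = 259
step 2: 259 = 4^4 + 3; sub 5 for 4: 5^5 + 3; = 3128; G_3 = 3128−1 = 3127
step 3: 3127 = 5^5 + 2; sub 6 for 5: 6^6 + 2; = 46658; G_4 = 46658−1 = 46657
step 4: 46657 = 6^6 + 1; sub 7 for 6: 7^7 + 1; = 823544; G_5 = 823544−1 = 823543
step 5: 823543 = 7^7; sub 8 for 7: 8^8; = 16777216; G_6 = 16777216−1 = 16777215

7, 30, 259, 3127, 46657, 823543, 16777215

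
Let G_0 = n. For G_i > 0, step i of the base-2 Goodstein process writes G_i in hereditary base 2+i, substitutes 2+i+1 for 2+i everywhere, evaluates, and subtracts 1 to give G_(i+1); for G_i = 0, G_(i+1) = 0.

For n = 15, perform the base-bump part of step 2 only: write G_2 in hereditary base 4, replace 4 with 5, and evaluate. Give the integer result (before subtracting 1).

[0] 15 ≡ 2^(2 + 1) + 2^2 + 2 + 1 (base 2). Lift 3: 112. −1: 111.
[1] 111 ≡ 3^(3 + 1) + 3^3 + 3 (base 3). Lift 4: 1284. −1: 1283.
[2] 1283 ≡ 4^(4 + 1) + 4^4 + 3 (base 4). Lift 5: 18753. −1: 18752.

18753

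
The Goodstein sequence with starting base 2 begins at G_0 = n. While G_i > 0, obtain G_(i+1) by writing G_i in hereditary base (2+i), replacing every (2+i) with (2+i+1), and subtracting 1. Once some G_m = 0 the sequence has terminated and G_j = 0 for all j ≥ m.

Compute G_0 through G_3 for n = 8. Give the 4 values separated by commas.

[0] 8 ≡ 2^(2 + 1) (base 2). Lift 3: 81. −1: 80.
[1] 80 ≡ 2·3^3 + 2·3^2 + 2·3 + 2 (base 3). Lift 4: 554. −1: 553.
[2] 553 ≡ 2·4^4 + 2·4^2 + 2·4 + 1 (base 4). Lift 5: 6311. −1: 6310.

8, 80, 553, 6310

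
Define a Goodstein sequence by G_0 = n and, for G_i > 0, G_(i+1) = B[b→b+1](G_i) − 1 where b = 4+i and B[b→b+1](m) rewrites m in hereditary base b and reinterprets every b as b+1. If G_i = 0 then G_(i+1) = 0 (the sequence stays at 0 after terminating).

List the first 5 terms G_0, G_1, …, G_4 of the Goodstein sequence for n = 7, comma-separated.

step 0: 7 = 4 + 3; sub 5 for 4: 5 + 3; = 8; G_1 = 8−1 = 7
step 1: 7 = 5 + 2; sub 6 for 5: 6 + 2; = 8; G_2 = 8−1 = 7
step 2: 7 = 6 + 1; sub 7 for 6: 7 + 1; = 8; G_3 = 8−1 = 7
step 3: 7 = 7; sub 8 for 7: 8; = 8; G_4 = 8−1 = 7

7, 7, 7, 7, 7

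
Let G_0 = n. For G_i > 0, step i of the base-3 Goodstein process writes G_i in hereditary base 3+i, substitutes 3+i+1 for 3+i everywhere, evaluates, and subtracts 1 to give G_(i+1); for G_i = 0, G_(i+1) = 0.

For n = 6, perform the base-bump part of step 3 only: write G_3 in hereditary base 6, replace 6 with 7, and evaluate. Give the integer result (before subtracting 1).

[0] 6 ≡ 2·3 (base 3). Lift 4: 8. −1: 7.
[1] 7 ≡ 4 + 3 (base 4). Lift 5: 8. −1: 7.
[2] 7 ≡ 5 + 2 (base 5). Lift 6: 8. −1: 7.
[3] 7 ≡ 6 + 1 (base 6). Lift 7: 8. −1: 7.

8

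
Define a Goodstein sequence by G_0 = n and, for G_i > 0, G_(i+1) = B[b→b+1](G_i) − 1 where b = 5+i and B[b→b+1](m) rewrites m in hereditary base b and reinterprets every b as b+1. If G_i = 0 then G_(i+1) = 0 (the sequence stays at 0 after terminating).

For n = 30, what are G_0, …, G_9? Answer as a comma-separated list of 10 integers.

[0] 30 ≡ 5^2 + 5 (base 5). Lift 6: 42. −1: 41.
[1] 41 ≡ 6^2 + 5 (base 6). Lift 7: 54. −1: 53.
[2] 53 ≡ 7^2 + 4 (base 7). Lift 8: 68. −1: 67.
[3] 67 ≡ 8^2 + 3 (base 8). Lift 9: 84. −1: 83.
[4] 83 ≡ 9^2 + 2 (base 9). Lift 10: 102. −1: 101.
[5] 101 ≡ 10^2 + 1 (base 10). Lift 11: 122. −1: 121.
[6] 121 ≡ 11^2 (base 11). Lift 12: 144. −1: 143.
[7] 143 ≡ 11·12 + 11 (base 12). Lift 13: 154. −1: 153.
[8] 153 ≡ 11·13 + 10 (base 13). Lift 14: 164. −1: 163.

30, 41, 53, 67, 83, 101, 121, 143, 153, 163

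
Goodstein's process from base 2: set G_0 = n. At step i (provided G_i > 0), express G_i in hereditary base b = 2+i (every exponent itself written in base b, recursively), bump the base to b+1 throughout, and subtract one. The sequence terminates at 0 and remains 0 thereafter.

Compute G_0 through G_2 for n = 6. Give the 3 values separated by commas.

6, 29, 257

step 0: 6 = 2^2 + 2; sub 3 for 2: 3^3 + 3; = 30; G_1 = 30−1 = 29
step 1: 29 = 3^3 + 2; sub 4 for 3: 4^4 + 2; = 258; G_2 = 258−1 = 257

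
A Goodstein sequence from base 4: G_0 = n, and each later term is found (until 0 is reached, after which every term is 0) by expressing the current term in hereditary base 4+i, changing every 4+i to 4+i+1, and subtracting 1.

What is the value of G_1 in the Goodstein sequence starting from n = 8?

[0] 8 ≡ 2·4 (base 4). Lift 5: 10. −1: 9.
[1] 9 ≡ 5 + 4 (base 5). Lift 6: 10. −1: 9.

9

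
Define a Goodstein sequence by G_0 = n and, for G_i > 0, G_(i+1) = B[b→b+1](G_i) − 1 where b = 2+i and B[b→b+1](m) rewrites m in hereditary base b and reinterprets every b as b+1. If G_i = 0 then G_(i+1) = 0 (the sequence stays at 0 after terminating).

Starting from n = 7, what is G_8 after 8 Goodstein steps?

77777775

i=0: 7 = 2^2 + 2 + 1 (b=2); 2→3: 3^3 + 3 + 1 = 31; 31−1 = 30
i=1: 30 = 3^3 + 3 (b=3); 3→4: 4^4 + 4 = 260; 260−1 = 259
i=2: 259 = 4^4 + 3 (b=4); 4→5: 5^5 + 3 = 3128; 3128−1 = 3127
i=3: 3127 = 5^5 + 2 (b=5); 5→6: 6^6 + 2 = 46658; 46658−1 = 46657
i=4: 46657 = 6^6 + 1 (b=6); 6→7: 7^7 + 1 = 823544; 823544−1 = 823543
i=5: 823543 = 7^7 (b=7); 7→8: 8^8 = 16777216; 16777216−1 = 16777215
i=6: 16777215 = 7·8^7 + 7·8^6 + 7·8^5 + 7·8^4 + 7·8^3 + 7·8^2 + 7·8 + 7 (b=8); 8→9: 7·9^7 + 7·9^6 + 7·9^5 + 7·9^4 + 7·9^3 + 7·9^2 + 7·9 + 7 = 37665880; 37665880−1 = 37665879
i=7: 37665879 = 7·9^7 + 7·9^6 + 7·9^5 + 7·9^4 + 7·9^3 + 7·9^2 + 7·9 + 6 (b=9); 9→10: 7·10^7 + 7·10^6 + 7·10^5 + 7·10^4 + 7·10^3 + 7·10^2 + 7·10 + 6 = 77777776; 77777776−1 = 77777775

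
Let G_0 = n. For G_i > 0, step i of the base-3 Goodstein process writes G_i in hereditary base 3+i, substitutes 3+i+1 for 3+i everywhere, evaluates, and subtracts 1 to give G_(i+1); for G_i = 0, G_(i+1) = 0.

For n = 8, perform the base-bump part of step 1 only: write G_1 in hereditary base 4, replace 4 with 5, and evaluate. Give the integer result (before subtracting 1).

11

(0) 8|_3 = 2·3 + 2 ↦ 2·4 + 2|_4 = 10 ⇒ 9
(1) 9|_4 = 2·4 + 1 ↦ 2·5 + 1|_5 = 11 ⇒ 10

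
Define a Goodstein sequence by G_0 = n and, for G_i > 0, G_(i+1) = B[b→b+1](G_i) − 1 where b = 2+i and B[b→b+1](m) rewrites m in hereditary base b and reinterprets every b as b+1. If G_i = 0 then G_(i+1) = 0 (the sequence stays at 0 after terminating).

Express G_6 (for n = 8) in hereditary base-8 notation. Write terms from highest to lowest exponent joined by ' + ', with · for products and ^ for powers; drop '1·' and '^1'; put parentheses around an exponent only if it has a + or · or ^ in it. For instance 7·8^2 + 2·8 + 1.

i=0: 8 = 2^(2 + 1) (b=2); 2→3: 3^(3 + 1) = 81; 81−1 = 80
i=1: 80 = 2·3^3 + 2·3^2 + 2·3 + 2 (b=3); 3→4: 2·4^4 + 2·4^2 + 2·4 + 2 = 554; 554−1 = 553
i=2: 553 = 2·4^4 + 2·4^2 + 2·4 + 1 (b=4); 4→5: 2·5^5 + 2·5^2 + 2·5 + 1 = 6311; 6311−1 = 6310
i=3: 6310 = 2·5^5 + 2·5^2 + 2·5 (b=5); 5→6: 2·6^6 + 2·6^2 + 2·6 = 93396; 93396−1 = 93395
i=4: 93395 = 2·6^6 + 2·6^2 + 6 + 5 (b=6); 6→7: 2·7^7 + 2·7^2 + 7 + 5 = 1647196; 1647196−1 = 1647195
i=5: 1647195 = 2·7^7 + 2·7^2 + 7 + 4 (b=7); 7→8: 2·8^8 + 2·8^2 + 8 + 4 = 33554572; 33554572−1 = 33554571
i=6: 33554571 = 2·8^8 + 2·8^2 + 8 + 3 (b=8); 8→9: 2·9^9 + 2·9^2 + 9 + 3 = 774841152; 774841152−1 = 774841151

2·8^8 + 2·8^2 + 8 + 3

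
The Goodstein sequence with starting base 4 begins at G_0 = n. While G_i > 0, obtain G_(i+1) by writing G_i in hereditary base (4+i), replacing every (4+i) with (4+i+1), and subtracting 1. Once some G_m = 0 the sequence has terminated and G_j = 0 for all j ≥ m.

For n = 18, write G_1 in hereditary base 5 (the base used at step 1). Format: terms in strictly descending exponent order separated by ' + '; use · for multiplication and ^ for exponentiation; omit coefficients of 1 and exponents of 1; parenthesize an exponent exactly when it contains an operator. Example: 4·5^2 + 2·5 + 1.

(0) 18|_4 = 4^2 + 2 ↦ 5^2 + 2|_5 = 27 ⇒ 26
(1) 26|_5 = 5^2 + 1 ↦ 6^2 + 1|_6 = 37 ⇒ 36

5^2 + 1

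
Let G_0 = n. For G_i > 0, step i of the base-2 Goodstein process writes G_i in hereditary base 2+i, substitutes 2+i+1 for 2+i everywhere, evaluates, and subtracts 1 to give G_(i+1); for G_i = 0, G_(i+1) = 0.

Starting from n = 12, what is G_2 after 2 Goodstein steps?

1065

i=0: 12 = 2^(2 + 1) + 2^2 (b=2); 2→3: 3^(3 + 1) + 3^3 = 108; 108−1 = 107
i=1: 107 = 3^(3 + 1) + 2·3^2 + 2·3 + 2 (b=3); 3→4: 4^(4 + 1) + 2·4^2 + 2·4 + 2 = 1066; 1066−1 = 1065
i=2: 1065 = 4^(4 + 1) + 2·4^2 + 2·4 + 1 (b=4); 4→5: 5^(5 + 1) + 2·5^2 + 2·5 + 1 = 15686; 15686−1 = 15685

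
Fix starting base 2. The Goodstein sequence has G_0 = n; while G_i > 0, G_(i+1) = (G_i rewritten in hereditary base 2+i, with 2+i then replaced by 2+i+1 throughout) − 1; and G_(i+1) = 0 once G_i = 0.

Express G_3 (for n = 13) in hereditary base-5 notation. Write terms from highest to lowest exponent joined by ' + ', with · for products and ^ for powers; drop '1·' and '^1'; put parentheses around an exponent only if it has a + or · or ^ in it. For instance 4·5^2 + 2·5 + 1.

base 2: 13 = 2^(2 + 1) + 2^2 + 1; at 3: 3^(3 + 1) + 3^3 + 1 = 109; next = 108
base 3: 108 = 3^(3 + 1) + 3^3; at 4: 4^(4 + 1) + 4^4 = 1280; next = 1279
base 4: 1279 = 4^(4 + 1) + 3·4^3 + 3·4^2 + 3·4 + 3; at 5: 5^(5 + 1) + 3·5^3 + 3·5^2 + 3·5 + 3 = 16093; next = 16092
base 5: 16092 = 5^(5 + 1) + 3·5^3 + 3·5^2 + 3·5 + 2; at 6: 6^(6 + 1) + 3·6^3 + 3·6^2 + 3·6 + 2 = 280712; next = 280711

5^(5 + 1) + 3·5^3 + 3·5^2 + 3·5 + 2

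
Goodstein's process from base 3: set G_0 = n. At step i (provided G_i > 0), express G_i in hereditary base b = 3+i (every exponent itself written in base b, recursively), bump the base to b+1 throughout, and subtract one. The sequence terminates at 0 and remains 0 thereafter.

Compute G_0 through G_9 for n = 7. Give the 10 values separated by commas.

7, 8, 9, 9, 9, 9, 9, 9, 8, 7

step 0: 7 = 2·3 + 1; sub 4 for 3: 2·4 + 1; = 9; G_1 = 9−1 = 8
step 1: 8 = 2·4; sub 5 for 4: 2·5; = 10; G_2 = 10−1 = 9
step 2: 9 = 5 + 4; sub 6 for 5: 6 + 4; = 10; G_3 = 10−1 = 9
step 3: 9 = 6 + 3; sub 7 for 6: 7 + 3; = 10; G_4 = 10−1 = 9
step 4: 9 = 7 + 2; sub 8 for 7: 8 + 2; = 10; G_5 = 10−1 = 9
step 5: 9 = 8 + 1; sub 9 for 8: 9 + 1; = 10; G_6 = 10−1 = 9
step 6: 9 = 9; sub 10 for 9: 10; = 10; G_7 = 10−1 = 9
step 7: 9 = 9; sub 11 for 10: 9; = 9; G_8 = 9−1 = 8
step 8: 8 = 8; sub 12 for 11: 8; = 8; G_9 = 8−1 = 7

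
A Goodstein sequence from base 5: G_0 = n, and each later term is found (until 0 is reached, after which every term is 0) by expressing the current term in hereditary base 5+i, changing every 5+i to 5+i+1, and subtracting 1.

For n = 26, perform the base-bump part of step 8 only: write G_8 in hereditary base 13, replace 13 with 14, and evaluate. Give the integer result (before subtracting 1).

84

base 5: 26 = 5^2 + 1; at 6: 6^2 + 1 = 37; next = 36
base 6: 36 = 6^2; at 7: 7^2 = 49; next = 48
base 7: 48 = 6·7 + 6; at 8: 6·8 + 6 = 54; next = 53
base 8: 53 = 6·8 + 5; at 9: 6·9 + 5 = 59; next = 58
base 9: 58 = 6·9 + 4; at 10: 6·10 + 4 = 64; next = 63
base 10: 63 = 6·10 + 3; at 11: 6·11 + 3 = 69; next = 68
base 11: 68 = 6·11 + 2; at 12: 6·12 + 2 = 74; next = 73
base 12: 73 = 6·12 + 1; at 13: 6·13 + 1 = 79; next = 78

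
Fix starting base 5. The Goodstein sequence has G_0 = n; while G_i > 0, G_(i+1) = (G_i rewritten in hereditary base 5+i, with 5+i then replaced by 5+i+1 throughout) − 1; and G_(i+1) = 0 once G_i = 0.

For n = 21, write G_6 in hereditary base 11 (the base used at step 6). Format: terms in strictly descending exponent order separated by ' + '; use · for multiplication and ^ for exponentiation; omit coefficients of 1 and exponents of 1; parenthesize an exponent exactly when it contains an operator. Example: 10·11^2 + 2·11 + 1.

3·11 + 2

[0] 21 ≡ 4·5 + 1 (base 5). Lift 6: 25. −1: 24.
[1] 24 ≡ 4·6 (base 6). Lift 7: 28. −1: 27.
[2] 27 ≡ 3·7 + 6 (base 7). Lift 8: 30. −1: 29.
[3] 29 ≡ 3·8 + 5 (base 8). Lift 9: 32. −1: 31.
[4] 31 ≡ 3·9 + 4 (base 9). Lift 10: 34. −1: 33.
[5] 33 ≡ 3·10 + 3 (base 10). Lift 11: 36. −1: 35.
[6] 35 ≡ 3·11 + 2 (base 11). Lift 12: 38. −1: 37.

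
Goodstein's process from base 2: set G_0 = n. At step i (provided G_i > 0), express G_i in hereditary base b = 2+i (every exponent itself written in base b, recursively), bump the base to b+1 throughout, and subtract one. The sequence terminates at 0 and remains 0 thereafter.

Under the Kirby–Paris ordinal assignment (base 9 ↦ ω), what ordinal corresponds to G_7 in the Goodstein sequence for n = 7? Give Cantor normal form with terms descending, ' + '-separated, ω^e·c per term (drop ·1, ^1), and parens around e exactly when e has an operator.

[0] 7 ≡ 2^2 + 2 + 1 (base 2). Lift 3: 31. −1: 30.
[1] 30 ≡ 3^3 + 3 (base 3). Lift 4: 260. −1: 259.
[2] 259 ≡ 4^4 + 3 (base 4). Lift 5: 3128. −1: 3127.
[3] 3127 ≡ 5^5 + 2 (base 5). Lift 6: 46658. −1: 46657.
[4] 46657 ≡ 6^6 + 1 (base 6). Lift 7: 823544. −1: 823543.
[5] 823543 ≡ 7^7 (base 7). Lift 8: 16777216. −1: 16777215.
[6] 16777215 ≡ 7·8^7 + 7·8^6 + 7·8^5 + 7·8^4 + 7·8^3 + 7·8^2 + 7·8 + 7 (base 8). Lift 9: 37665880. −1: 37665879.
[7] 37665879 ≡ 7·9^7 + 7·9^6 + 7·9^5 + 7·9^4 + 7·9^3 + 7·9^2 + 7·9 + 6 (base 9). Lift 10: 77777776. −1: 77777775.

ω^7·7 + ω^6·7 + ω^5·7 + ω^4·7 + ω^3·7 + ω^2·7 + ω·7 + 6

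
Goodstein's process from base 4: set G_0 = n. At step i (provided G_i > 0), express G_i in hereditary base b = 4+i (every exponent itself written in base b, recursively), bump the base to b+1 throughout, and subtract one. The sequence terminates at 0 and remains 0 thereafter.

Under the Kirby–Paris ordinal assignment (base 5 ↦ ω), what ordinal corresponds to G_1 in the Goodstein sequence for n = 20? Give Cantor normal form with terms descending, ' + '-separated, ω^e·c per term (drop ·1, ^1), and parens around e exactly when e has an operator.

step 0: 20 = 4^2 + 4; sub 5 for 4: 5^2 + 5; = 30; G_1 = 30−1 = 29
step 1: 29 = 5^2 + 4; sub 6 for 5: 6^2 + 4; = 40; G_2 = 40−1 = 39

ω^2 + 4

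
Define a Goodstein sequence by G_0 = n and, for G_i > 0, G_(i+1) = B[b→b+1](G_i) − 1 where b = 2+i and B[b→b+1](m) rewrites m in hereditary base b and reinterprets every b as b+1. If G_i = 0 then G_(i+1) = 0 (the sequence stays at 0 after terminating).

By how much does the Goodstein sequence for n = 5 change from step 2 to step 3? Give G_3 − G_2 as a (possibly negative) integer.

5 —HB2→ 2^2 + 1 —bump→ 3^3 + 1 = 28 —(−1)→ 27
27 —HB3→ 3^3 —bump→ 4^4 = 256 —(−1)→ 255
255 —HB4→ 3·4^3 + 3·4^2 + 3·4 + 3 —bump→ 3·5^3 + 3·5^2 + 3·5 + 3 = 468 —(−1)→ 467

212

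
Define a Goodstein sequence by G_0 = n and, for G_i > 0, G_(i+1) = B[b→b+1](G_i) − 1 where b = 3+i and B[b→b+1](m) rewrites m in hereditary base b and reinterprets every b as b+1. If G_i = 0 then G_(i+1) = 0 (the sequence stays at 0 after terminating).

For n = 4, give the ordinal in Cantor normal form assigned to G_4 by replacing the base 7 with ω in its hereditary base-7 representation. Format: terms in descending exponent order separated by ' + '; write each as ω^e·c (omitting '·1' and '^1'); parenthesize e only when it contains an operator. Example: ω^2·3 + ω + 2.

[0] 4 ≡ 3 + 1 (base 3). Lift 4: 5. −1: 4.
[1] 4 ≡ 4 (base 4). Lift 5: 5. −1: 4.
[2] 4 ≡ 4 (base 5). Lift 6: 4. −1: 3.
[3] 3 ≡ 3 (base 6). Lift 7: 3. −1: 2.
[4] 2 ≡ 2 (base 7). Lift 8: 2. −1: 1.

2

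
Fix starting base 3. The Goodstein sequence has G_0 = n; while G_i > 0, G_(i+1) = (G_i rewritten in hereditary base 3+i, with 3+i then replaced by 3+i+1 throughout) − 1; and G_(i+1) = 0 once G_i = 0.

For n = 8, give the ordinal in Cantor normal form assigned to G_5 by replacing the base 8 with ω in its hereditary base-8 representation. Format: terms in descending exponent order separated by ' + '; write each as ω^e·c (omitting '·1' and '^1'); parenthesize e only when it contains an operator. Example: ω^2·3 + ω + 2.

ω + 3

i=0: 8 = 2·3 + 2 (b=3); 3→4: 2·4 + 2 = 10; 10−1 = 9
i=1: 9 = 2·4 + 1 (b=4); 4→5: 2·5 + 1 = 11; 11−1 = 10
i=2: 10 = 2·5 (b=5); 5→6: 2·6 = 12; 12−1 = 11
i=3: 11 = 6 + 5 (b=6); 6→7: 7 + 5 = 12; 12−1 = 11
i=4: 11 = 7 + 4 (b=7); 7→8: 8 + 4 = 12; 12−1 = 11
i=5: 11 = 8 + 3 (b=8); 8→9: 9 + 3 = 12; 12−1 = 11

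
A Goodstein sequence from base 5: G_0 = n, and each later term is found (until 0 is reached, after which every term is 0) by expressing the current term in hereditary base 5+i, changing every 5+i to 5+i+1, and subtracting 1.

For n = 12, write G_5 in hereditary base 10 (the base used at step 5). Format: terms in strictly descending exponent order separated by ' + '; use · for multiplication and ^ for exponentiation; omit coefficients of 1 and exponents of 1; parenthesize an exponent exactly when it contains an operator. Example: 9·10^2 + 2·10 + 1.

G_0=12  [base 5] 2·5 + 2  →[5↦6]→  2·6 + 2 = 14  −1 ⇒ G_1=13
G_1=13  [base 6] 2·6 + 1  →[6↦7]→  2·7 + 1 = 15  −1 ⇒ G_2=14
G_2=14  [base 7] 2·7  →[7↦8]→  2·8 = 16  −1 ⇒ G_3=15
G_3=15  [base 8] 8 + 7  →[8↦9]→  9 + 7 = 16  −1 ⇒ G_4=15
G_4=15  [base 9] 9 + 6  →[9↦10]→  10 + 6 = 16  −1 ⇒ G_5=15
G_5=15  [base 10] 10 + 5  →[10↦11]→  11 + 5 = 16  −1 ⇒ G_6=15

10 + 5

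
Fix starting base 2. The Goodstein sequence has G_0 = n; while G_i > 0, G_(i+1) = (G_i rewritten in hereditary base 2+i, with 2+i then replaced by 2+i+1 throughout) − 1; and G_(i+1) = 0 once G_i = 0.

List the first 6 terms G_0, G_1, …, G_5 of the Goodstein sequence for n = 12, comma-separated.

step 0: 12 = 2^(2 + 1) + 2^2; sub 3 for 2: 3^(3 + 1) + 3^3; = 108; G_1 = 108−1 = 107
step 1: 107 = 3^(3 + 1) + 2·3^2 + 2·3 + 2; sub 4 for 3: 4^(4 + 1) + 2·4^2 + 2·4 + 2; = 1066; G_2 = 1066−1 = 1065
step 2: 1065 = 4^(4 + 1) + 2·4^2 + 2·4 + 1; sub 5 for 4: 5^(5 + 1) + 2·5^2 + 2·5 + 1; = 15686; G_3 = 15686−1 = 15685
step 3: 15685 = 5^(5 + 1) + 2·5^2 + 2·5; sub 6 for 5: 6^(6 + 1) + 2·6^2 + 2·6; = 280020; G_4 = 280020−1 = 280019
step 4: 280019 = 6^(6 + 1) + 2·6^2 + 6 + 5; sub 7 for 6: 7^(7 + 1) + 2·7^2 + 7 + 5; = 5764911; G_5 = 5764911−1 = 5764910

12, 107, 1065, 15685, 280019, 5764910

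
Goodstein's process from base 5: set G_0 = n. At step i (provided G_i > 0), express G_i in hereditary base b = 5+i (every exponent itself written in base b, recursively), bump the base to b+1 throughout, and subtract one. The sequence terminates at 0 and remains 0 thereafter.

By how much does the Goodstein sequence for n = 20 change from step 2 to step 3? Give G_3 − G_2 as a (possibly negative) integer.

2

G_0 = 20. HB_5(20) = 4·5. Bump = 24. G_1 = 23.
G_1 = 23. HB_6(23) = 3·6 + 5. Bump = 26. G_2 = 25.
G_2 = 25. HB_7(25) = 3·7 + 4. Bump = 28. G_3 = 27.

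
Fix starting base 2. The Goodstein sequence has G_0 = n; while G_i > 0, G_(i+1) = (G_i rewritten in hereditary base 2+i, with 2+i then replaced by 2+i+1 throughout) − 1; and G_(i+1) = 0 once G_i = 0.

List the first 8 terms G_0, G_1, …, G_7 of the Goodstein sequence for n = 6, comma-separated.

[0] 6 ≡ 2^2 + 2 (base 2). Lift 3: 30. −1: 29.
[1] 29 ≡ 3^3 + 2 (base 3). Lift 4: 258. −1: 257.
[2] 257 ≡ 4^4 + 1 (base 4). Lift 5: 3126. −1: 3125.
[3] 3125 ≡ 5^5 (base 5). Lift 6: 46656. −1: 46655.
[4] 46655 ≡ 5·6^5 + 5·6^4 + 5·6^3 + 5·6^2 + 5·6 + 5 (base 6). Lift 7: 98040. −1: 98039.
[5] 98039 ≡ 5·7^5 + 5·7^4 + 5·7^3 + 5·7^2 + 5·7 + 4 (base 7). Lift 8: 187244. −1: 187243.
[6] 187243 ≡ 5·8^5 + 5·8^4 + 5·8^3 + 5·8^2 + 5·8 + 3 (base 8). Lift 9: 332148. −1: 332147.

6, 29, 257, 3125, 46655, 98039, 187243, 332147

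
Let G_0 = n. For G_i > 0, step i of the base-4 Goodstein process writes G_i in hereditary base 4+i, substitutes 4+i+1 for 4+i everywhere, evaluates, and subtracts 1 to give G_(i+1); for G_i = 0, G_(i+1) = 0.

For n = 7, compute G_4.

7

i=0: 7 = 4 + 3 (b=4); 4→5: 5 + 3 = 8; 8−1 = 7
i=1: 7 = 5 + 2 (b=5); 5→6: 6 + 2 = 8; 8−1 = 7
i=2: 7 = 6 + 1 (b=6); 6→7: 7 + 1 = 8; 8−1 = 7
i=3: 7 = 7 (b=7); 7→8: 8 = 8; 8−1 = 7
i=4: 7 = 7 (b=8); 8→9: 7 = 7; 7−1 = 6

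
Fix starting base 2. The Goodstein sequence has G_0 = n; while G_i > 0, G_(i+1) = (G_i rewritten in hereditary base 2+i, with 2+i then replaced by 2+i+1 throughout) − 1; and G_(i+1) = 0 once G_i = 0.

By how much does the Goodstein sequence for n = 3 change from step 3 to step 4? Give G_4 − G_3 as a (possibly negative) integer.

3 —HB2→ 2 + 1 —bump→ 3 + 1 = 4 —(−1)→ 3
3 —HB3→ 3 —bump→ 4 = 4 —(−1)→ 3
3 —HB4→ 3 —bump→ 3 = 3 —(−1)→ 2
2 —HB5→ 2 —bump→ 2 = 2 —(−1)→ 1

-1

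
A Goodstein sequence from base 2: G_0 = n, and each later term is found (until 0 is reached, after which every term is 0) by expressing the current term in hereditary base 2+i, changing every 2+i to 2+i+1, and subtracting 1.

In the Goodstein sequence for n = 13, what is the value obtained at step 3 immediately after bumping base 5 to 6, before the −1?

280712

i=0: 13 = 2^(2 + 1) + 2^2 + 1 (b=2); 2→3: 3^(3 + 1) + 3^3 + 1 = 109; 109−1 = 108
i=1: 108 = 3^(3 + 1) + 3^3 (b=3); 3→4: 4^(4 + 1) + 4^4 = 1280; 1280−1 = 1279
i=2: 1279 = 4^(4 + 1) + 3·4^3 + 3·4^2 + 3·4 + 3 (b=4); 4→5: 5^(5 + 1) + 3·5^3 + 3·5^2 + 3·5 + 3 = 16093; 16093−1 = 16092
i=3: 16092 = 5^(5 + 1) + 3·5^3 + 3·5^2 + 3·5 + 2 (b=5); 5→6: 6^(6 + 1) + 3·6^3 + 3·6^2 + 3·6 + 2 = 280712; 280712−1 = 280711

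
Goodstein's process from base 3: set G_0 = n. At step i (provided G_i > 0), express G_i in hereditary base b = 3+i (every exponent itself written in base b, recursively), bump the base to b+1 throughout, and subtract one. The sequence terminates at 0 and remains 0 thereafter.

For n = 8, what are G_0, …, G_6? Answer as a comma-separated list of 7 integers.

(0) 8|_3 = 2·3 + 2 ↦ 2·4 + 2|_4 = 10 ⇒ 9
(1) 9|_4 = 2·4 + 1 ↦ 2·5 + 1|_5 = 11 ⇒ 10
(2) 10|_5 = 2·5 ↦ 2·6|_6 = 12 ⇒ 11
(3) 11|_6 = 6 + 5 ↦ 7 + 5|_7 = 12 ⇒ 11
(4) 11|_7 = 7 + 4 ↦ 8 + 4|_8 = 12 ⇒ 11
(5) 11|_8 = 8 + 3 ↦ 9 + 3|_9 = 12 ⇒ 11

8, 9, 10, 11, 11, 11, 11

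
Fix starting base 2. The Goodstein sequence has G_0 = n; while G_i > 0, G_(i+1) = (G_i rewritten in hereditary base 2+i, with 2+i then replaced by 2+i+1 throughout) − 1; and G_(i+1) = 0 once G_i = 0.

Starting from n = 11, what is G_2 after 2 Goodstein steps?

1027

step 0: 11 = 2^(2 + 1) + 2 + 1; sub 3 for 2: 3^(3 + 1) + 3 + 1; = 85; G_1 = 85−1 = 84
step 1: 84 = 3^(3 + 1) + 3; sub 4 for 3: 4^(4 + 1) + 4; = 1028; G_2 = 1028−1 = 1027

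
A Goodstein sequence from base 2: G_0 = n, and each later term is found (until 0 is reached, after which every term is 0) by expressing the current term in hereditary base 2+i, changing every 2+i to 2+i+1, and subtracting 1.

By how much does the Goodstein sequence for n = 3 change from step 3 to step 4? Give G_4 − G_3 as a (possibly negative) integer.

G_0=3  [base 2] 2 + 1  →[2↦3]→  3 + 1 = 4  −1 ⇒ G_1=3
G_1=3  [base 3] 3  →[3↦4]→  4 = 4  −1 ⇒ G_2=3
G_2=3  [base 4] 3  →[4↦5]→  3 = 3  −1 ⇒ G_3=2
G_3=2  [base 5] 2  →[5↦6]→  2 = 2  −1 ⇒ G_4=1

-1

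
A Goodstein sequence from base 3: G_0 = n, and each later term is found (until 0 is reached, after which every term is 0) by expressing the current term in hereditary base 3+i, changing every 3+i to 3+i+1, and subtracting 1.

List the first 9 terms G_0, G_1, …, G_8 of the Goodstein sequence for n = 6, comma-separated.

(0) 6|_3 = 2·3 ↦ 2·4|_4 = 8 ⇒ 7
(1) 7|_4 = 4 + 3 ↦ 5 + 3|_5 = 8 ⇒ 7
(2) 7|_5 = 5 + 2 ↦ 6 + 2|_6 = 8 ⇒ 7
(3) 7|_6 = 6 + 1 ↦ 7 + 1|_7 = 8 ⇒ 7
(4) 7|_7 = 7 ↦ 8|_8 = 8 ⇒ 7
(5) 7|_8 = 7 ↦ 7|_9 = 7 ⇒ 6
(6) 6|_9 = 6 ↦ 6|_10 = 6 ⇒ 5
(7) 5|_10 = 5 ↦ 5|_11 = 5 ⇒ 4

6, 7, 7, 7, 7, 7, 6, 5, 4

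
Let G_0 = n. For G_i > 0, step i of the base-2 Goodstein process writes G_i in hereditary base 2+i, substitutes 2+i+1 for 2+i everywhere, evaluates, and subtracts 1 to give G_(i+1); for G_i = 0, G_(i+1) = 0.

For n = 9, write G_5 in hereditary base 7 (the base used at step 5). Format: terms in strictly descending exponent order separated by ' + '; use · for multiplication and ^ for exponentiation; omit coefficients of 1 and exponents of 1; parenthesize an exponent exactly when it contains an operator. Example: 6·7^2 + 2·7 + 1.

G_0=9  [base 2] 2^(2 + 1) + 1  →[2↦3]→  3^(3 + 1) + 1 = 82  −1 ⇒ G_1=81
G_1=81  [base 3] 3^(3 + 1)  →[3↦4]→  4^(4 + 1) = 1024  −1 ⇒ G_2=1023
G_2=1023  [base 4] 3·4^4 + 3·4^3 + 3·4^2 + 3·4 + 3  →[4↦5]→  3·5^5 + 3·5^3 + 3·5^2 + 3·5 + 3 = 9843  −1 ⇒ G_3=9842
G_3=9842  [base 5] 3·5^5 + 3·5^3 + 3·5^2 + 3·5 + 2  →[5↦6]→  3·6^6 + 3·6^3 + 3·6^2 + 3·6 + 2 = 140744  −1 ⇒ G_4=140743
G_4=140743  [base 6] 3·6^6 + 3·6^3 + 3·6^2 + 3·6 + 1  →[6↦7]→  3·7^7 + 3·7^3 + 3·7^2 + 3·7 + 1 = 2471827  −1 ⇒ G_5=2471826
G_5=2471826  [base 7] 3·7^7 + 3·7^3 + 3·7^2 + 3·7  →[7↦8]→  3·8^8 + 3·8^3 + 3·8^2 + 3·8 = 50333400  −1 ⇒ G_6=50333399

3·7^7 + 3·7^3 + 3·7^2 + 3·7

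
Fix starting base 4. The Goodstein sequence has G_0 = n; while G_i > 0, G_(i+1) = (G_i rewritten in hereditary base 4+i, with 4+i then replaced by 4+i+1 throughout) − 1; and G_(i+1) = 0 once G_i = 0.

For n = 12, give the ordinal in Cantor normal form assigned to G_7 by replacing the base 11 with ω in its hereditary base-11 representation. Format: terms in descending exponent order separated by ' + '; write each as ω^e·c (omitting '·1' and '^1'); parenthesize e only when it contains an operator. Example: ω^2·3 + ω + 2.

step 0: 12 = 3·4; sub 5 for 4: 3·5; = 15; G_1 = 15−1 = 14
step 1: 14 = 2·5 + 4; sub 6 for 5: 2·6 + 4; = 16; G_2 = 16−1 = 15
step 2: 15 = 2·6 + 3; sub 7 for 6: 2·7 + 3; = 17; G_3 = 17−1 = 16
step 3: 16 = 2·7 + 2; sub 8 for 7: 2·8 + 2; = 18; G_4 = 18−1 = 17
step 4: 17 = 2·8 + 1; sub 9 for 8: 2·9 + 1; = 19; G_5 = 19−1 = 18
step 5: 18 = 2·9; sub 10 for 9: 2·10; = 20; G_6 = 20−1 = 19
step 6: 19 = 10 + 9; sub 11 for 10: 11 + 9; = 20; G_7 = 20−1 = 19

ω + 8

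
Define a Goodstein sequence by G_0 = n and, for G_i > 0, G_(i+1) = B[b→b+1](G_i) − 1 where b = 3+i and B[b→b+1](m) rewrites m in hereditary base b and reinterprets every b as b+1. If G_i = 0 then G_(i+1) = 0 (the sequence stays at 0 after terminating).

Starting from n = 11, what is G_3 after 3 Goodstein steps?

G_0 = 11. HB_3(11) = 3^2 + 2. Bump = 18. G_1 = 17.
G_1 = 17. HB_4(17) = 4^2 + 1. Bump = 26. G_2 = 25.
G_2 = 25. HB_5(25) = 5^2. Bump = 36. G_3 = 35.
G_3 = 35. HB_6(35) = 5·6 + 5. Bump = 40. G_4 = 39.

35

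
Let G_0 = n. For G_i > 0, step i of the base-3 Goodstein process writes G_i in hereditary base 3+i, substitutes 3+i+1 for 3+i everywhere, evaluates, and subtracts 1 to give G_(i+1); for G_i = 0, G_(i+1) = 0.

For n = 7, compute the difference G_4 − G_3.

[0] 7 ≡ 2·3 + 1 (base 3). Lift 4: 9. −1: 8.
[1] 8 ≡ 2·4 (base 4). Lift 5: 10. −1: 9.
[2] 9 ≡ 5 + 4 (base 5). Lift 6: 10. −1: 9.
[3] 9 ≡ 6 + 3 (base 6). Lift 7: 10. −1: 9.

0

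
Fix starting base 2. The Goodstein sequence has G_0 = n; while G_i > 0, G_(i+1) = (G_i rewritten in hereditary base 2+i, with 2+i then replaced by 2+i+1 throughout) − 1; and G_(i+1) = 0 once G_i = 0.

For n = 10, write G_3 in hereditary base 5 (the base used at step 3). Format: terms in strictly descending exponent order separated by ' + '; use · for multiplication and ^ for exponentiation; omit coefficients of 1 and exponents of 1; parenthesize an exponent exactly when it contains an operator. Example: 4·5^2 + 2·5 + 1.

5^(5 + 1)

step 0: 10 = 2^(2 + 1) + 2; sub 3 for 2: 3^(3 + 1) + 3; = 84; G_1 = 84−1 = 83
step 1: 83 = 3^(3 + 1) + 2; sub 4 for 3: 4^(4 + 1) + 2; = 1026; G_2 = 1026−1 = 1025
step 2: 1025 = 4^(4 + 1) + 1; sub 5 for 4: 5^(5 + 1) + 1; = 15626; G_3 = 15626−1 = 15625
step 3: 15625 = 5^(5 + 1); sub 6 for 5: 6^(6 + 1); = 279936; G_4 = 279936−1 = 279935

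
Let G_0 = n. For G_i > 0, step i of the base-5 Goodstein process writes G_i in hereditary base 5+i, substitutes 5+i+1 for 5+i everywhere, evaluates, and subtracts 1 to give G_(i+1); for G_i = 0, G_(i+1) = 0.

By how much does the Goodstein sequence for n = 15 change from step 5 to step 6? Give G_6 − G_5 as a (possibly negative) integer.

1

G_0 = 15. HB_5(15) = 3·5. Bump = 18. G_1 = 17.
G_1 = 17. HB_6(17) = 2·6 + 5. Bump = 19. G_2 = 18.
G_2 = 18. HB_7(18) = 2·7 + 4. Bump = 20. G_3 = 19.
G_3 = 19. HB_8(19) = 2·8 + 3. Bump = 21. G_4 = 20.
G_4 = 20. HB_9(20) = 2·9 + 2. Bump = 22. G_5 = 21.
G_5 = 21. HB_10(21) = 2·10 + 1. Bump = 23. G_6 = 22.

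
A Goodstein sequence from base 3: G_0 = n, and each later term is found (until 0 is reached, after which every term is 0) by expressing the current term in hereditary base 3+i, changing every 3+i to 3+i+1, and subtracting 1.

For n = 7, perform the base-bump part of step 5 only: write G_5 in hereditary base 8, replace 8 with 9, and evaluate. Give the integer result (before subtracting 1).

base 3: 7 = 2·3 + 1; at 4: 2·4 + 1 = 9; next = 8
base 4: 8 = 2·4; at 5: 2·5 = 10; next = 9
base 5: 9 = 5 + 4; at 6: 6 + 4 = 10; next = 9
base 6: 9 = 6 + 3; at 7: 7 + 3 = 10; next = 9
base 7: 9 = 7 + 2; at 8: 8 + 2 = 10; next = 9
base 8: 9 = 8 + 1; at 9: 9 + 1 = 10; next = 9

10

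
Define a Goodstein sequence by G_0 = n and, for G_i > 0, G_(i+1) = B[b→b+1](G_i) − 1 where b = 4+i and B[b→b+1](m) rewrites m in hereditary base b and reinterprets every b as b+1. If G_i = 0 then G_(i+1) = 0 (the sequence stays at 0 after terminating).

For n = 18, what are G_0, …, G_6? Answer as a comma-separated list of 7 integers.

18, 26, 36, 48, 53, 58, 63

step 0: 18 = 4^2 + 2; sub 5 for 4: 5^2 + 2; = 27; G_1 = 27−1 = 26
step 1: 26 = 5^2 + 1; sub 6 for 5: 6^2 + 1; = 37; G_2 = 37−1 = 36
step 2: 36 = 6^2; sub 7 for 6: 7^2; = 49; G_3 = 49−1 = 48
step 3: 48 = 6·7 + 6; sub 8 for 7: 6·8 + 6; = 54; G_4 = 54−1 = 53
step 4: 53 = 6·8 + 5; sub 9 for 8: 6·9 + 5; = 59; G_5 = 59−1 = 58
step 5: 58 = 6·9 + 4; sub 10 for 9: 6·10 + 4; = 64; G_6 = 64−1 = 63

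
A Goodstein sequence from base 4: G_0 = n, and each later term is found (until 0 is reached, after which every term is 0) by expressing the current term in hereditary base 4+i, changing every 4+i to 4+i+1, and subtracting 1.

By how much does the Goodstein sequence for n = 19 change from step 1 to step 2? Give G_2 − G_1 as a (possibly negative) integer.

[0] 19 ≡ 4^2 + 3 (base 4). Lift 5: 28. −1: 27.
[1] 27 ≡ 5^2 + 2 (base 5). Lift 6: 38. −1: 37.

10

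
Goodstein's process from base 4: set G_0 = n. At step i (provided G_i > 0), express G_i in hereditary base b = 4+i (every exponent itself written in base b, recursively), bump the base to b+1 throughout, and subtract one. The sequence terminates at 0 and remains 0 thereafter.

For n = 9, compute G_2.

9 —HB4→ 2·4 + 1 —bump→ 2·5 + 1 = 11 —(−1)→ 10
10 —HB5→ 2·5 —bump→ 2·6 = 12 —(−1)→ 11
11 —HB6→ 6 + 5 —bump→ 7 + 5 = 12 —(−1)→ 11

11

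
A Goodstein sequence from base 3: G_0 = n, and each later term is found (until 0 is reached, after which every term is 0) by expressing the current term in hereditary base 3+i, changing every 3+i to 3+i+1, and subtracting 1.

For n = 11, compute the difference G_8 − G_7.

4

[0] 11 ≡ 3^2 + 2 (base 3). Lift 4: 18. −1: 17.
[1] 17 ≡ 4^2 + 1 (base 4). Lift 5: 26. −1: 25.
[2] 25 ≡ 5^2 (base 5). Lift 6: 36. −1: 35.
[3] 35 ≡ 5·6 + 5 (base 6). Lift 7: 40. −1: 39.
[4] 39 ≡ 5·7 + 4 (base 7). Lift 8: 44. −1: 43.
[5] 43 ≡ 5·8 + 3 (base 8). Lift 9: 48. −1: 47.
[6] 47 ≡ 5·9 + 2 (base 9). Lift 10: 52. −1: 51.
[7] 51 ≡ 5·10 + 1 (base 10). Lift 11: 56. −1: 55.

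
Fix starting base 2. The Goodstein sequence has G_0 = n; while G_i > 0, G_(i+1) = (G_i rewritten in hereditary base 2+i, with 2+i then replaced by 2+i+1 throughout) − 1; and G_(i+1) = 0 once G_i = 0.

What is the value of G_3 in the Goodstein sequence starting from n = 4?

60

[0] 4 ≡ 2^2 (base 2). Lift 3: 27. −1: 26.
[1] 26 ≡ 2·3^2 + 2·3 + 2 (base 3). Lift 4: 42. −1: 41.
[2] 41 ≡ 2·4^2 + 2·4 + 1 (base 4). Lift 5: 61. −1: 60.
[3] 60 ≡ 2·5^2 + 2·5 (base 5). Lift 6: 84. −1: 83.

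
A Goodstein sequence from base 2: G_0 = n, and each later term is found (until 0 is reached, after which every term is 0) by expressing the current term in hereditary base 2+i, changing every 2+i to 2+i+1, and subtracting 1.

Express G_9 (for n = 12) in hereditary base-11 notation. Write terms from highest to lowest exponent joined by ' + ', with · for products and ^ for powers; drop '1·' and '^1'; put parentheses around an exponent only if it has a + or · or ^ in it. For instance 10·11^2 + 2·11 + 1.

11^(11 + 1) + 2·11^2 + 11

12 —HB2→ 2^(2 + 1) + 2^2 —bump→ 3^(3 + 1) + 3^3 = 108 —(−1)→ 107
107 —HB3→ 3^(3 + 1) + 2·3^2 + 2·3 + 2 —bump→ 4^(4 + 1) + 2·4^2 + 2·4 + 2 = 1066 —(−1)→ 1065
1065 —HB4→ 4^(4 + 1) + 2·4^2 + 2·4 + 1 —bump→ 5^(5 + 1) + 2·5^2 + 2·5 + 1 = 15686 —(−1)→ 15685
15685 —HB5→ 5^(5 + 1) + 2·5^2 + 2·5 —bump→ 6^(6 + 1) + 2·6^2 + 2·6 = 280020 —(−1)→ 280019
280019 —HB6→ 6^(6 + 1) + 2·6^2 + 6 + 5 —bump→ 7^(7 + 1) + 2·7^2 + 7 + 5 = 5764911 —(−1)→ 5764910
5764910 —HB7→ 7^(7 + 1) + 2·7^2 + 7 + 4 —bump→ 8^(8 + 1) + 2·8^2 + 8 + 4 = 134217868 —(−1)→ 134217867
134217867 —HB8→ 8^(8 + 1) + 2·8^2 + 8 + 3 —bump→ 9^(9 + 1) + 2·9^2 + 9 + 3 = 3486784575 —(−1)→ 3486784574
3486784574 —HB9→ 9^(9 + 1) + 2·9^2 + 9 + 2 —bump→ 10^(10 + 1) + 2·10^2 + 10 + 2 = 100000000212 —(−1)→ 100000000211
100000000211 —HB10→ 10^(10 + 1) + 2·10^2 + 10 + 1 —bump→ 11^(11 + 1) + 2·11^2 + 11 + 1 = 3138428376975 —(−1)→ 3138428376974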